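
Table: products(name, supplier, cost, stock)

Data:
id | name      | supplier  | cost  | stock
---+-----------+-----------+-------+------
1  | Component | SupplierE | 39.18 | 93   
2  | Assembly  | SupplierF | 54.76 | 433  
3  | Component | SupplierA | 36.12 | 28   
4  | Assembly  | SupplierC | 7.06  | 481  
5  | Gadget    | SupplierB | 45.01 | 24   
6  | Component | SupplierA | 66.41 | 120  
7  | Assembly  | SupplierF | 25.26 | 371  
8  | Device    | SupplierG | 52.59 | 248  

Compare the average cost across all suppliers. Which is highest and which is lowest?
SELECT supplier, AVG(cost)
FROM products
GROUP BY supplier
ORDER BY AVG(cost)

All groups:
  SupplierC: 7.06
  SupplierE: 39.18
  SupplierF: 40.01
  SupplierB: 45.01
  SupplierA: 51.27
  SupplierG: 52.59

Highest: SupplierG (52.59)
Lowest: SupplierC (7.06)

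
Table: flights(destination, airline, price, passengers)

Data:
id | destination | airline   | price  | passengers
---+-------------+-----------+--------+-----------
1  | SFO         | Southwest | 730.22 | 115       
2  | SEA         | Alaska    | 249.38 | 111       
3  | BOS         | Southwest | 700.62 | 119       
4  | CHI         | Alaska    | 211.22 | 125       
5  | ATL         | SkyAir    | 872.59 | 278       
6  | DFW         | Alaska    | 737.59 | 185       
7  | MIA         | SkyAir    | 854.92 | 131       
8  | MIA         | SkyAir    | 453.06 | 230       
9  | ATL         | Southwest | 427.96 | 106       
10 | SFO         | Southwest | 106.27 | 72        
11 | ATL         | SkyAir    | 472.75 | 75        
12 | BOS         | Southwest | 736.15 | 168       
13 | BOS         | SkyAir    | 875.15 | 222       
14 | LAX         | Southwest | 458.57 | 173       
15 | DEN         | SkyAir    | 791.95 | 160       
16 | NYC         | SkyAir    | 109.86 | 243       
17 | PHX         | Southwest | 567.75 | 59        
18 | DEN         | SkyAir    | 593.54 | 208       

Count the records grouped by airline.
SELECT airline, COUNT(*) as count
FROM flights
GROUP BY airline

Result:
  Alaska: 3
  SkyAir: 8
  Southwest: 7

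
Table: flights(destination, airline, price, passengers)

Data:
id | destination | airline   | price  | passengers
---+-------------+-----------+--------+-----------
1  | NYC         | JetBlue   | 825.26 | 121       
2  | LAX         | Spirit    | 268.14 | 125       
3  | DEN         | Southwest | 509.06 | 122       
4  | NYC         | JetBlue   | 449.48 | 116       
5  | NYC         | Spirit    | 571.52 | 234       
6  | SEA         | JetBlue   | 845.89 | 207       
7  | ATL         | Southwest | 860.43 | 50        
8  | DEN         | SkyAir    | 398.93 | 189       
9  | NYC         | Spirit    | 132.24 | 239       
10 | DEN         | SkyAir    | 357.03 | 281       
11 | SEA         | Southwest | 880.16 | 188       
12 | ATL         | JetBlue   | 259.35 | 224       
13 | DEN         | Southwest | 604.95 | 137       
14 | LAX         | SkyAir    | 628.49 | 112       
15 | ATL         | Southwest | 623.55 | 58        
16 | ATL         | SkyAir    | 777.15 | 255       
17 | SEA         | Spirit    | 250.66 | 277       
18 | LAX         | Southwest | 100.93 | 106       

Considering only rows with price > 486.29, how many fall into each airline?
SELECT airline, COUNT(*)
FROM flights
WHERE price > 486.29
GROUP BY airline

Note: WHERE filters rows before grouping.

Result:
  JetBlue: 2
  SkyAir: 2
  Southwest: 5
  Spirit: 1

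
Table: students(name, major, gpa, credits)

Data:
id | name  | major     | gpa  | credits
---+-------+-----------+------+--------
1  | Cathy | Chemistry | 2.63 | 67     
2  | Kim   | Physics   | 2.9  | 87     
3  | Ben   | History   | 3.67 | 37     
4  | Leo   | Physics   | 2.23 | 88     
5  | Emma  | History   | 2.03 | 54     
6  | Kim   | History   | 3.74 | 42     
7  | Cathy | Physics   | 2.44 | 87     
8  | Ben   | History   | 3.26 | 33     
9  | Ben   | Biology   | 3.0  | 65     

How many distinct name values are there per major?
SELECT major, COUNT(DISTINCT name)
FROM students
GROUP BY major

Result:
  Biology: 1 distinct
  Chemistry: 1 distinct
  History: 3 distinct
  Physics: 3 distinct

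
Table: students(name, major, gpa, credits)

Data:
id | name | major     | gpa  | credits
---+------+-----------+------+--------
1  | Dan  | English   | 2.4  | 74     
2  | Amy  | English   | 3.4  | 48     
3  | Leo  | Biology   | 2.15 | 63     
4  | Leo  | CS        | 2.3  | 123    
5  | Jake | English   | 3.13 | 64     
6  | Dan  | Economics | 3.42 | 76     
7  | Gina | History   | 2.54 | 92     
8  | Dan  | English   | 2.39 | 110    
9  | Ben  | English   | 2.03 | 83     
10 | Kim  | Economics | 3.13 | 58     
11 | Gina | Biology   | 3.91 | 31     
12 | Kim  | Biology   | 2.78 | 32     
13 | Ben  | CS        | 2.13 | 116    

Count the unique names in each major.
SELECT major, COUNT(DISTINCT name)
FROM students
GROUP BY major

Result:
  Biology: 3 distinct
  CS: 2 distinct
  Economics: 2 distinct
  English: 4 distinct
  History: 1 distinct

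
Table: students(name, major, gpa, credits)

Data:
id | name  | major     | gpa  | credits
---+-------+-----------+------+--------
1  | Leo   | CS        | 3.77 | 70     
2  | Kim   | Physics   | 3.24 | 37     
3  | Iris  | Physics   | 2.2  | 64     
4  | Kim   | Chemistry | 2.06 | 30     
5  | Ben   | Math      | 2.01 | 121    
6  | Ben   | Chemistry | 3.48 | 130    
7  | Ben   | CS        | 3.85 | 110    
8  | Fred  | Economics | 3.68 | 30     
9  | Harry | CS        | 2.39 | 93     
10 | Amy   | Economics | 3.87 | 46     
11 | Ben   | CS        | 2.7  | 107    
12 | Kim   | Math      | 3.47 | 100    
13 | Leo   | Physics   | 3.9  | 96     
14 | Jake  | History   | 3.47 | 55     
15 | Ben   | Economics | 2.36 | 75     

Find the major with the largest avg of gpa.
SELECT major, AVG(gpa) as val
FROM students
GROUP BY major
ORDER BY val DESC
LIMIT 1

Result: History with avg(gpa) = 3.47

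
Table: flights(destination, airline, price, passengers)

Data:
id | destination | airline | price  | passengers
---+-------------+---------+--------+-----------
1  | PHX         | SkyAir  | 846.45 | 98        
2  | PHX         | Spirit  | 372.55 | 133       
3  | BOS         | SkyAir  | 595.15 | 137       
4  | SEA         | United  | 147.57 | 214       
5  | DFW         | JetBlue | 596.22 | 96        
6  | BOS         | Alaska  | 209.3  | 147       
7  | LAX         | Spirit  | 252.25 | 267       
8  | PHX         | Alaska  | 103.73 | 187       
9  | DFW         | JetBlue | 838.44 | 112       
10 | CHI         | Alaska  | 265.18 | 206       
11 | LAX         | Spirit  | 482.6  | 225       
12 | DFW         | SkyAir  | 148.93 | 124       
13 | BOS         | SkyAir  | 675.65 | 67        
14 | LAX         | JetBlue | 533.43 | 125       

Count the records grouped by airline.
SELECT airline, COUNT(*) as count
FROM flights
GROUP BY airline

Result:
  Alaska: 3
  JetBlue: 3
  SkyAir: 4
  Spirit: 3
  United: 1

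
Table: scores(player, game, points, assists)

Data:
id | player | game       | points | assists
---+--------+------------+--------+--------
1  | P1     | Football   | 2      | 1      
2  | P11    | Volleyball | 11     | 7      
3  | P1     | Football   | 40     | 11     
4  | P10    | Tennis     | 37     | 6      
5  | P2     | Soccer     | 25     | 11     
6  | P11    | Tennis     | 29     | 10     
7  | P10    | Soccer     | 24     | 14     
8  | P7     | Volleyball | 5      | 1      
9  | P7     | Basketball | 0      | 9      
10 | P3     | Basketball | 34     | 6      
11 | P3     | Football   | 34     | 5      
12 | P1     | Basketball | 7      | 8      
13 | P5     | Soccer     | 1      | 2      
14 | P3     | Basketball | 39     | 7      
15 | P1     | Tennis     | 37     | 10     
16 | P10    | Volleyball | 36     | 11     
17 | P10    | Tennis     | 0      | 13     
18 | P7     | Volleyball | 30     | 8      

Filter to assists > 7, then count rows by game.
SELECT game, COUNT(*)
FROM scores
WHERE assists > 7
GROUP BY game

Note: WHERE filters rows before grouping.

Result:
  Basketball: 2
  Football: 1
  Soccer: 2
  Tennis: 3
  Volleyball: 2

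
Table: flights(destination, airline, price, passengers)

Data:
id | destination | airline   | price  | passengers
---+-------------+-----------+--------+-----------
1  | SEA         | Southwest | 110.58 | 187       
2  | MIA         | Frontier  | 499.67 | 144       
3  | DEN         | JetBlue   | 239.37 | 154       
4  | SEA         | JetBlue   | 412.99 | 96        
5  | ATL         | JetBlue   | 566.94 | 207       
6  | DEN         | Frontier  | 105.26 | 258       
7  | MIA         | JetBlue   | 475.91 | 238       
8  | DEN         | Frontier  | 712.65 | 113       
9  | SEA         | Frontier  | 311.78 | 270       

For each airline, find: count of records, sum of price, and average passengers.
SELECT airline,
       COUNT(*) as cnt,
       SUM(price) as total_price,
       AVG(passengers) as avg_passengers
FROM flights
GROUP BY airline

Result:
  Frontier: 4 records, 1629.36 total price, 196.25 avg passengers
  JetBlue: 4 records, 1695.21 total price, 173.75 avg passengers
  Southwest: 1 records, 110.58 total price, 187.00 avg passengers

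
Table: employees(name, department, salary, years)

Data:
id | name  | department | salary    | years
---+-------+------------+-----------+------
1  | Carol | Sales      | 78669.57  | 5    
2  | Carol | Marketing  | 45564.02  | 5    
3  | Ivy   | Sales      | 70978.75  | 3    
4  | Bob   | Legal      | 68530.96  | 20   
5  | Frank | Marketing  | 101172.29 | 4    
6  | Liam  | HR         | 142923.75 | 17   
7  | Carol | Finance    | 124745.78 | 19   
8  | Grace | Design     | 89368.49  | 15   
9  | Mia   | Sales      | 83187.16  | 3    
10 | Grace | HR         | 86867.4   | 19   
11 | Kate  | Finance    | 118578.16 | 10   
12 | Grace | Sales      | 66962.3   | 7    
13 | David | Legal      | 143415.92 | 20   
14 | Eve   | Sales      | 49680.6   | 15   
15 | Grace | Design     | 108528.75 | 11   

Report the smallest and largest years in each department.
SELECT department, MIN(years), MAX(years)
FROM employees
GROUP BY department

Result:
  Design: min=11, max=15
  Finance: min=10, max=19
  HR: min=17, max=19
  Legal: min=20, max=20
  Marketing: min=4, max=5
  Sales: min=3, max=15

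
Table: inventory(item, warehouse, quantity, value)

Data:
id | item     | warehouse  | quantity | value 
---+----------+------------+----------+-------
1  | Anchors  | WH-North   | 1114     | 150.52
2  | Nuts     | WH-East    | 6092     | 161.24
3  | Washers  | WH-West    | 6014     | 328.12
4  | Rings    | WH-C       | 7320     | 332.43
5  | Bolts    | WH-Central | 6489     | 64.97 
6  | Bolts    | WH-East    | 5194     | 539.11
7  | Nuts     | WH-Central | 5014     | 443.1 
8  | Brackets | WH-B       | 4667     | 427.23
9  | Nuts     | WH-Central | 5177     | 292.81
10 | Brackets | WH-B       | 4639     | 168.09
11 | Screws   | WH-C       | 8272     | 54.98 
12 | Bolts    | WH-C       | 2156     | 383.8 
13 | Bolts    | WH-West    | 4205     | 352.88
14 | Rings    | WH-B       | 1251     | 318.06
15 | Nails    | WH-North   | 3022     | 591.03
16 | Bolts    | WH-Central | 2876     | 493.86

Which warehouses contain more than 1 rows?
SELECT warehouse, COUNT(*) as cnt
FROM inventory
GROUP BY warehouse
HAVING COUNT(*) > 1

Result:
  WH-B: 3
  WH-C: 3
  WH-Central: 4
  WH-East: 2
  WH-North: 2
  WH-West: 2

Note: HAVING filters groups after aggregation, WHERE filters rows before.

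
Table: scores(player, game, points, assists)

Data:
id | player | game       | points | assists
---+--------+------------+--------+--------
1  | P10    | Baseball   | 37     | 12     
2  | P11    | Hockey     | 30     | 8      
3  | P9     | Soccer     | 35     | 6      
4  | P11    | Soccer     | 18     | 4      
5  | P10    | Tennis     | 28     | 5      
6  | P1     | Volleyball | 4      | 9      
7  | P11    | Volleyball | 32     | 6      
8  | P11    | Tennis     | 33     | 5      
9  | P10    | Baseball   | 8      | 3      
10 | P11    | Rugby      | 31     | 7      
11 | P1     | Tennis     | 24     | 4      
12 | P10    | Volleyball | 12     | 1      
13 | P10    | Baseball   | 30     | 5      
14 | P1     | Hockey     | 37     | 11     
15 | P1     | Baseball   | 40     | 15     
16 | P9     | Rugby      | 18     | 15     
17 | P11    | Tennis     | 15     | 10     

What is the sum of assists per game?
SELECT game, SUM(assists) as result
FROM scores
GROUP BY game

Result:
  Baseball: 35
  Hockey: 19
  Rugby: 22
  Soccer: 10
  Tennis: 24
  Volleyball: 16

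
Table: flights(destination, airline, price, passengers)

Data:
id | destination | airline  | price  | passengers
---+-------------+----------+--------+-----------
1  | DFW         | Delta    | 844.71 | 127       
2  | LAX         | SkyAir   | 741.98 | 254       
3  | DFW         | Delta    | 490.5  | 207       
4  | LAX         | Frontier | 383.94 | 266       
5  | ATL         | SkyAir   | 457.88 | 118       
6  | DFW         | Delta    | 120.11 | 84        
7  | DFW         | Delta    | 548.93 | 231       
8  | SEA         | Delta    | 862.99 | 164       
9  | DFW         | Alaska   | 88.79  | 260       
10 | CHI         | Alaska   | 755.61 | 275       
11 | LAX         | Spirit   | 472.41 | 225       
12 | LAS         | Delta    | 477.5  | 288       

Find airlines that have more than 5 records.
SELECT airline, COUNT(*) as cnt
FROM flights
GROUP BY airline
HAVING COUNT(*) > 5

Result:
  Delta: 6

Note: HAVING filters groups after aggregation, WHERE filters rows before.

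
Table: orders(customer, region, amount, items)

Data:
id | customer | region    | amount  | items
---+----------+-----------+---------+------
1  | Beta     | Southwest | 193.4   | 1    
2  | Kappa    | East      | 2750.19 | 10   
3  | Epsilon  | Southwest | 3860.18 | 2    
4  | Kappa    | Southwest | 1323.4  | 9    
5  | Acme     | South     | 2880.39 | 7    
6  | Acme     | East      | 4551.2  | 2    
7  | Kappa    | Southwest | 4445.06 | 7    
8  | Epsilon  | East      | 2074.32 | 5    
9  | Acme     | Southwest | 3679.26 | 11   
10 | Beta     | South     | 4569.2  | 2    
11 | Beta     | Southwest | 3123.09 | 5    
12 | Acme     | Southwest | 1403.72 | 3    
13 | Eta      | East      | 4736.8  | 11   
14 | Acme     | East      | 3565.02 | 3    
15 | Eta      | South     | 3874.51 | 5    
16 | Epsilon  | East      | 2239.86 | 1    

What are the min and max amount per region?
SELECT region, MIN(amount), MAX(amount)
FROM orders
GROUP BY region

Result:
  East: min=2074.32, max=4736.80
  South: min=2880.39, max=4569.20
  Southwest: min=193.40, max=4445.06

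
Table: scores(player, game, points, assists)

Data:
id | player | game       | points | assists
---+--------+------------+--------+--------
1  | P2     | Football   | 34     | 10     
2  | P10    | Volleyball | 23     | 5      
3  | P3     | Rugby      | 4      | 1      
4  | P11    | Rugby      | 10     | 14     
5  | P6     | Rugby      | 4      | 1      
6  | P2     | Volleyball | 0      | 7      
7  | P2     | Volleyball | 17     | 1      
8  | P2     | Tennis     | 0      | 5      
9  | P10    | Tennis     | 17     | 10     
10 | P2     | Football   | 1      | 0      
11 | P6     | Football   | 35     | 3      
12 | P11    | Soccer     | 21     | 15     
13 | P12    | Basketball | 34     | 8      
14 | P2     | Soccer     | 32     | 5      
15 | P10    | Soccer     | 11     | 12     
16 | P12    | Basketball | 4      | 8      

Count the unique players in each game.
SELECT game, COUNT(DISTINCT player)
FROM scores
GROUP BY game

Result:
  Basketball: 1 distinct
  Football: 2 distinct
  Rugby: 3 distinct
  Soccer: 3 distinct
  Tennis: 2 distinct
  Volleyball: 2 distinct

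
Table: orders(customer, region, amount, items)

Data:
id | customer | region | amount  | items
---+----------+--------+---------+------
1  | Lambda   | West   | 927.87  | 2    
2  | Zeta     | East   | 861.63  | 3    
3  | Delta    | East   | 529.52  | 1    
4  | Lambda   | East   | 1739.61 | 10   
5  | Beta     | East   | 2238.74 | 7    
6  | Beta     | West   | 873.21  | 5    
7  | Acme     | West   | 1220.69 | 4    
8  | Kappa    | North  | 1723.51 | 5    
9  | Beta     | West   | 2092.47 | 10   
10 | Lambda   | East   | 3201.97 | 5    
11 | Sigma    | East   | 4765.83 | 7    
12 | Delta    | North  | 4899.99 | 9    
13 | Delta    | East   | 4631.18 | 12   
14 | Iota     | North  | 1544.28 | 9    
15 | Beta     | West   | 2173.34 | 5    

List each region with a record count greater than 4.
SELECT region, COUNT(*) as cnt
FROM orders
GROUP BY region
HAVING COUNT(*) > 4

Result:
  East: 7
  West: 5

Note: HAVING filters groups after aggregation, WHERE filters rows before.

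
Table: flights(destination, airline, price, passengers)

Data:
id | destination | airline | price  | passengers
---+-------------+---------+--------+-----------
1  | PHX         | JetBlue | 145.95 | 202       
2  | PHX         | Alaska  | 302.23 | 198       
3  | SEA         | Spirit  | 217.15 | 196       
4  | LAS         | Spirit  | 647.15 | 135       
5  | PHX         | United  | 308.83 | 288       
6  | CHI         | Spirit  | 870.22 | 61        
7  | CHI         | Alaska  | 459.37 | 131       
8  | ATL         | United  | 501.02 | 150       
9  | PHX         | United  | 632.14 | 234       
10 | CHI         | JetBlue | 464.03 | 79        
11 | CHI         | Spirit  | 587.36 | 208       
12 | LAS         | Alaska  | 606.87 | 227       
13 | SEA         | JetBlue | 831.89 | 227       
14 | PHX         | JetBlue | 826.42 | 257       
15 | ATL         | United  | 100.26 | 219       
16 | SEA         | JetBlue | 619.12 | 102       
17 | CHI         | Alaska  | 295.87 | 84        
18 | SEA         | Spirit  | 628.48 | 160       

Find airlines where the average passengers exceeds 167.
SELECT airline, AVG(passengers)
FROM flights
GROUP BY airline
HAVING AVG(passengers) > 167

Result:
  JetBlue: avg=173.40
  United: avg=222.75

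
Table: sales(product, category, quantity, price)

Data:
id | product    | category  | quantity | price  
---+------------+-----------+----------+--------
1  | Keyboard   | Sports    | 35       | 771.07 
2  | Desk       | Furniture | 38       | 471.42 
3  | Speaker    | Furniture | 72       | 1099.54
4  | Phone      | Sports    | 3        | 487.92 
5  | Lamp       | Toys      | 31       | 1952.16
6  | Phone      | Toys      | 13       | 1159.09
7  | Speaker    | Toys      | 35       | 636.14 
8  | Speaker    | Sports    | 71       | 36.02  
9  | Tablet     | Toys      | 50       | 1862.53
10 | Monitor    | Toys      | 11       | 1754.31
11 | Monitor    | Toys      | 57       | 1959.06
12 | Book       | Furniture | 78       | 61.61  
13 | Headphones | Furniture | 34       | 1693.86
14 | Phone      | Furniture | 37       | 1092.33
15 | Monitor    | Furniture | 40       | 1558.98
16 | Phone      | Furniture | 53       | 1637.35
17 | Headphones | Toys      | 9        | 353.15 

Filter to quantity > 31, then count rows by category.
SELECT category, COUNT(*)
FROM sales
WHERE quantity > 31
GROUP BY category

Note: WHERE filters rows before grouping.

Result:
  Furniture: 7
  Sports: 2
  Toys: 3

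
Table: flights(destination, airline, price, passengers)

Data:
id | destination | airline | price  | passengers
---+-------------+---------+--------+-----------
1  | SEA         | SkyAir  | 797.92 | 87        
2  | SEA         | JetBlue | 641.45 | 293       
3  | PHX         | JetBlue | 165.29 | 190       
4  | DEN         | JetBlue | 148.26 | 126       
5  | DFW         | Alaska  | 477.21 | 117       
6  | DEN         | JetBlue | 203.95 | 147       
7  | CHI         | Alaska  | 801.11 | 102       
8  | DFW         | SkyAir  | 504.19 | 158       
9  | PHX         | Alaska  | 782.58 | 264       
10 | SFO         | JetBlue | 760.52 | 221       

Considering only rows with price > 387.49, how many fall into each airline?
SELECT airline, COUNT(*)
FROM flights
WHERE price > 387.49
GROUP BY airline

Note: WHERE filters rows before grouping.

Result:
  Alaska: 3
  JetBlue: 2
  SkyAir: 2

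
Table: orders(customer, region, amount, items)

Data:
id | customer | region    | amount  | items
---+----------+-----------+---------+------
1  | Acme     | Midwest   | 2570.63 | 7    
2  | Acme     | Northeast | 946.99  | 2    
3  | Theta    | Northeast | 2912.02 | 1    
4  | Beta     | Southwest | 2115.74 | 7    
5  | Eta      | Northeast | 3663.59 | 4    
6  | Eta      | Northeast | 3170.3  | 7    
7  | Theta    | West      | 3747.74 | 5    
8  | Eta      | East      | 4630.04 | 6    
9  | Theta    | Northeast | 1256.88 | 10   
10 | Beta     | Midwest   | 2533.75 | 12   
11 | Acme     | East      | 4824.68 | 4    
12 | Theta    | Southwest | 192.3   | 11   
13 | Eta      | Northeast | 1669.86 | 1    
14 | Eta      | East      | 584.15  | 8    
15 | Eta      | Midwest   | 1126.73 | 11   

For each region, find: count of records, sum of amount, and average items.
SELECT region,
       COUNT(*) as cnt,
       SUM(amount) as total_amount,
       AVG(items) as avg_items
FROM orders
GROUP BY region

Result:
  East: 3 records, 10038.87 total amount, 6.00 avg items
  Midwest: 3 records, 6231.11 total amount, 10.00 avg items
  Northeast: 6 records, 13619.64 total amount, 4.17 avg items
  Southwest: 2 records, 2308.04 total amount, 9.00 avg items
  West: 1 records, 3747.74 total amount, 5.00 avg items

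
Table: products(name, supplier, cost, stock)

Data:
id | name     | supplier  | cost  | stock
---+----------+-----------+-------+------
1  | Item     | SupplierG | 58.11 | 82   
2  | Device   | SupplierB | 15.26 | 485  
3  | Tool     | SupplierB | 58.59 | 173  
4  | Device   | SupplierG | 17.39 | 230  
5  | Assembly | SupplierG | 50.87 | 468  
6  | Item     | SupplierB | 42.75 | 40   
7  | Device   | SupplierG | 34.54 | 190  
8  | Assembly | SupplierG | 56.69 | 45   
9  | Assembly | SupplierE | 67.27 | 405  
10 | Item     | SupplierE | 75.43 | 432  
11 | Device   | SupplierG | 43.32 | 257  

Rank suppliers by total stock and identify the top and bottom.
SELECT supplier, SUM(stock)
FROM products
GROUP BY supplier
ORDER BY SUM(stock)

All groups:
  SupplierB: 698
  SupplierE: 837
  SupplierG: 1272

Highest: SupplierG (1272)
Lowest: SupplierB (698)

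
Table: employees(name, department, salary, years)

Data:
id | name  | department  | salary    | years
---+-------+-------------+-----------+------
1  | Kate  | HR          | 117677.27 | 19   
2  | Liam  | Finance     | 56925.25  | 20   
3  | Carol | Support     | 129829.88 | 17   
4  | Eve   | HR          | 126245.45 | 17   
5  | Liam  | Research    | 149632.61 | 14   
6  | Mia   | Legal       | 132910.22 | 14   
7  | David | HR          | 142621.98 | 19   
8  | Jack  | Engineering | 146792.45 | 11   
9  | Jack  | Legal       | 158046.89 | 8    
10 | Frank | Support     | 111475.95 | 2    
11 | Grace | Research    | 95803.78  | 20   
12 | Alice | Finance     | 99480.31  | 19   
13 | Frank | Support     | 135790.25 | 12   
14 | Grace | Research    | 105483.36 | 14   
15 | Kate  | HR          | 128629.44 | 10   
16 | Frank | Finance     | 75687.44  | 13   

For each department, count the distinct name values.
SELECT department, COUNT(DISTINCT name)
FROM employees
GROUP BY department

Result:
  Engineering: 1 distinct
  Finance: 3 distinct
  HR: 3 distinct
  Legal: 2 distinct
  Research: 2 distinct
  Support: 2 distinct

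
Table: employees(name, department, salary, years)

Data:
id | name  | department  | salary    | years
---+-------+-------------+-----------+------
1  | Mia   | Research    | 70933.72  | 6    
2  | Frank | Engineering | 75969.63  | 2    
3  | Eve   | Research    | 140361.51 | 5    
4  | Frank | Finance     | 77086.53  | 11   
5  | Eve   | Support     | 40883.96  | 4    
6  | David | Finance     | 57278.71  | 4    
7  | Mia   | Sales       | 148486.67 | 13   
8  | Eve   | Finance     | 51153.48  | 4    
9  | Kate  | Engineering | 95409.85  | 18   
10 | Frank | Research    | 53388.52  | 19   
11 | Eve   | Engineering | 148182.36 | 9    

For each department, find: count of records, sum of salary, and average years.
SELECT department,
       COUNT(*) as cnt,
       SUM(salary) as total_salary,
       AVG(years) as avg_years
FROM employees
GROUP BY department

Result:
  Engineering: 3 records, 319561.84 total salary, 9.67 avg years
  Finance: 3 records, 185518.72 total salary, 6.33 avg years
  Research: 3 records, 264683.75 total salary, 10.00 avg years
  Sales: 1 records, 148486.67 total salary, 13.00 avg years
  Support: 1 records, 40883.96 total salary, 4.00 avg years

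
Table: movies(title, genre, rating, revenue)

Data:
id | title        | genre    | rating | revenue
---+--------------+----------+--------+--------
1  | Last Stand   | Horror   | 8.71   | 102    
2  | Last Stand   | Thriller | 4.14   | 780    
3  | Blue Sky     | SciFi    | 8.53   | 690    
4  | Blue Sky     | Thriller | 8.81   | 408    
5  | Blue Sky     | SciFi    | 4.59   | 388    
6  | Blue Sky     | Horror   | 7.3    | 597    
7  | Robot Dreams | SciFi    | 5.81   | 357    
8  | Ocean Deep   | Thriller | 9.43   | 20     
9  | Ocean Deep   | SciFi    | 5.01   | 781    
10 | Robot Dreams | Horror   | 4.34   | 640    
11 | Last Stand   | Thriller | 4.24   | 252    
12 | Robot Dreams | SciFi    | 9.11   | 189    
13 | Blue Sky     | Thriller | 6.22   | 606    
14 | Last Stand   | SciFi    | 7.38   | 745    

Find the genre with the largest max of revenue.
SELECT genre, MAX(revenue) as val
FROM movies
GROUP BY genre
ORDER BY val DESC
LIMIT 1

Result: SciFi with max(revenue) = 781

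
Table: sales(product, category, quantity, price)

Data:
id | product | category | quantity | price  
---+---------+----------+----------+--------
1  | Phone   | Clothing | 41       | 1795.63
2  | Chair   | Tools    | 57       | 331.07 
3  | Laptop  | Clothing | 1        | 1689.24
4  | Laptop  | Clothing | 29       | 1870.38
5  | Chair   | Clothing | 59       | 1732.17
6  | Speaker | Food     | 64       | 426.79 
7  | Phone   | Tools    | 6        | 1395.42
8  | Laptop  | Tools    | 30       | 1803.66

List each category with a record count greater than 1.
SELECT category, COUNT(*) as cnt
FROM sales
GROUP BY category
HAVING COUNT(*) > 1

Result:
  Clothing: 4
  Tools: 3

Note: HAVING filters groups after aggregation, WHERE filters rows before.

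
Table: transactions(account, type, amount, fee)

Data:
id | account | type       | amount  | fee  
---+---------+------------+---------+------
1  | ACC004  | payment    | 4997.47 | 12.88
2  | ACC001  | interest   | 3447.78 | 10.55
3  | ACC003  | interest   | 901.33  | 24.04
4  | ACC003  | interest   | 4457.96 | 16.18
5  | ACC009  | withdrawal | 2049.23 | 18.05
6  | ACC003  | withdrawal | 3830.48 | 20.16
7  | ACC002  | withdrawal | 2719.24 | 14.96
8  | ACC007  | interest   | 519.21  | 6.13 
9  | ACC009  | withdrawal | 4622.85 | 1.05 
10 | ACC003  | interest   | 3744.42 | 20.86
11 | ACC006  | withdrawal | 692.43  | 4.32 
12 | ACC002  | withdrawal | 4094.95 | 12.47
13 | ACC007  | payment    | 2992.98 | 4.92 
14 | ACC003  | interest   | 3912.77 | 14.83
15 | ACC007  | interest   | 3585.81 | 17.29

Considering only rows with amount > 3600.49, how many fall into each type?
SELECT type, COUNT(*)
FROM transactions
WHERE amount > 3600.49
GROUP BY type

Note: WHERE filters rows before grouping.

Result:
  interest: 3
  payment: 1
  withdrawal: 3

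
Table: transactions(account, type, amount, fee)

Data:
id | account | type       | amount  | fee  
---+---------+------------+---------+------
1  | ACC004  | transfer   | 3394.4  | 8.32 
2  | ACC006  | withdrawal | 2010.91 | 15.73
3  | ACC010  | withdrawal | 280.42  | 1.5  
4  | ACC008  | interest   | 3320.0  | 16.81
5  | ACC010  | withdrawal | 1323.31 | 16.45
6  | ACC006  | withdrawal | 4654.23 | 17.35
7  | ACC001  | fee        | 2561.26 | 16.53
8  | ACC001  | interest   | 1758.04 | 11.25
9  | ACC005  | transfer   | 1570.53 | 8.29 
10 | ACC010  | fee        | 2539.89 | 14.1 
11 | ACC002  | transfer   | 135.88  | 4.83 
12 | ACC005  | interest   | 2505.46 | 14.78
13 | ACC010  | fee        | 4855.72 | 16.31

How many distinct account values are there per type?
SELECT type, COUNT(DISTINCT account)
FROM transactions
GROUP BY type

Result:
  fee: 2 distinct
  interest: 3 distinct
  transfer: 3 distinct
  withdrawal: 2 distinct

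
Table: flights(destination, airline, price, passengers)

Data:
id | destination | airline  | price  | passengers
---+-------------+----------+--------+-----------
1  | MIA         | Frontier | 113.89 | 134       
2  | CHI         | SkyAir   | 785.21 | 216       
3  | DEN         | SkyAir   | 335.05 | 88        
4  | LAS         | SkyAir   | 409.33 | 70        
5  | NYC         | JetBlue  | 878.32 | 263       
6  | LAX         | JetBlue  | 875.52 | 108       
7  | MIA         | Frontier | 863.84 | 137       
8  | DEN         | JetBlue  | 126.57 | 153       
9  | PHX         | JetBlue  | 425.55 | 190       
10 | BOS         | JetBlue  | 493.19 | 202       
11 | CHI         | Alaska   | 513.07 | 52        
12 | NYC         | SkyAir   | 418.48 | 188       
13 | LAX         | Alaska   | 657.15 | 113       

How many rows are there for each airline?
SELECT airline, COUNT(*) as count
FROM flights
GROUP BY airline

Result:
  Alaska: 2
  Frontier: 2
  JetBlue: 5
  SkyAir: 4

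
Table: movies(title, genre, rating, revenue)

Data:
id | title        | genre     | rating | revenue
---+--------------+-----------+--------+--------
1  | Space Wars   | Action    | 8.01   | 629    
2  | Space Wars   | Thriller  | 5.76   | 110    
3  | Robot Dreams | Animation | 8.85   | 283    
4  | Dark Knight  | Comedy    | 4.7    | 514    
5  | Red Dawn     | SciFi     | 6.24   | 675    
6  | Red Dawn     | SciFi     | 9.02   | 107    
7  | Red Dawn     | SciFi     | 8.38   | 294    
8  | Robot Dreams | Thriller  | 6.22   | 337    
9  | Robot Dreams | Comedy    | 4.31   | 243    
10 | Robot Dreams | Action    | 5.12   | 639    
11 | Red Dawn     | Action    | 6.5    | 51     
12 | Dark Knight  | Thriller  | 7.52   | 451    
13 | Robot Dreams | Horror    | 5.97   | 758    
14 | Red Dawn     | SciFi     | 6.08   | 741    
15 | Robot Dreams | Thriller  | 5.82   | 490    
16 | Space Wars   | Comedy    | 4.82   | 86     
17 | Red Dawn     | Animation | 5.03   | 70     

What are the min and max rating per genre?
SELECT genre, MIN(rating), MAX(rating)
FROM movies
GROUP BY genre

Result:
  Action: min=5.12, max=8.01
  Animation: min=5.03, max=8.85
  Comedy: min=4.31, max=4.82
  Horror: min=5.97, max=5.97
  SciFi: min=6.08, max=9.02
  Thriller: min=5.76, max=7.52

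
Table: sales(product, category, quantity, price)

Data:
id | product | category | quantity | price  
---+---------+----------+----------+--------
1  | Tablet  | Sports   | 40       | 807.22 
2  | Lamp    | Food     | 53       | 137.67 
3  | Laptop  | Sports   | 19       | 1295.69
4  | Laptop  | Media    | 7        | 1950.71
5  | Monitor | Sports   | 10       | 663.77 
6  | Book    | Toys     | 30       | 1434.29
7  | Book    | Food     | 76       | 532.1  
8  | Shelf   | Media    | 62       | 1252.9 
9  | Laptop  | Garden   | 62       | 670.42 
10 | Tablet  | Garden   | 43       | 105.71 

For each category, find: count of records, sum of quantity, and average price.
SELECT category,
       COUNT(*) as cnt,
       SUM(quantity) as total_quantity,
       AVG(price) as avg_price
FROM sales
GROUP BY category

Result:
  Food: 2 records, 129 total quantity, 334.89 avg price
  Garden: 2 records, 105 total quantity, 388.07 avg price
  Media: 2 records, 69 total quantity, 1601.81 avg price
  Sports: 3 records, 69 total quantity, 922.23 avg price
  Toys: 1 records, 30 total quantity, 1434.29 avg price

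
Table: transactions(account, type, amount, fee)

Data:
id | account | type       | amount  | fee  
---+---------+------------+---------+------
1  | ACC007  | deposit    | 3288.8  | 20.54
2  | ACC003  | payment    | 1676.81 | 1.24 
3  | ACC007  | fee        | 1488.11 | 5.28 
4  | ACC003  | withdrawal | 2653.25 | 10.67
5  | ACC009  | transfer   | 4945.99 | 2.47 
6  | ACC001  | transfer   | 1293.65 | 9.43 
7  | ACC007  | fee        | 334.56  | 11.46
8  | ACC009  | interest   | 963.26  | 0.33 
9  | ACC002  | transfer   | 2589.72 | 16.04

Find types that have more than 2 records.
SELECT type, COUNT(*) as cnt
FROM transactions
GROUP BY type
HAVING COUNT(*) > 2

Result:
  transfer: 3

Note: HAVING filters groups after aggregation, WHERE filters rows before.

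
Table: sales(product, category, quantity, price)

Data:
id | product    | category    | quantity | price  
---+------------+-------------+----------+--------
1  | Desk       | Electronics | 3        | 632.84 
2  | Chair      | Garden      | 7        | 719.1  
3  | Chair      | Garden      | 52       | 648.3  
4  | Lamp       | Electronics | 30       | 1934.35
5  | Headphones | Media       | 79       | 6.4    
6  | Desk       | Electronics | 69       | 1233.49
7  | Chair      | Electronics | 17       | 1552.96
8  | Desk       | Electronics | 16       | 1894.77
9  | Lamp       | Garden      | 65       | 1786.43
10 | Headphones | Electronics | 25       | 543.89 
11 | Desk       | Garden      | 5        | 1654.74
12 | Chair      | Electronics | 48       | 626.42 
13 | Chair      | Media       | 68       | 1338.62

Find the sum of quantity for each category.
SELECT category, SUM(quantity) as result
FROM sales
GROUP BY category

Result:
  Electronics: 208
  Garden: 129
  Media: 147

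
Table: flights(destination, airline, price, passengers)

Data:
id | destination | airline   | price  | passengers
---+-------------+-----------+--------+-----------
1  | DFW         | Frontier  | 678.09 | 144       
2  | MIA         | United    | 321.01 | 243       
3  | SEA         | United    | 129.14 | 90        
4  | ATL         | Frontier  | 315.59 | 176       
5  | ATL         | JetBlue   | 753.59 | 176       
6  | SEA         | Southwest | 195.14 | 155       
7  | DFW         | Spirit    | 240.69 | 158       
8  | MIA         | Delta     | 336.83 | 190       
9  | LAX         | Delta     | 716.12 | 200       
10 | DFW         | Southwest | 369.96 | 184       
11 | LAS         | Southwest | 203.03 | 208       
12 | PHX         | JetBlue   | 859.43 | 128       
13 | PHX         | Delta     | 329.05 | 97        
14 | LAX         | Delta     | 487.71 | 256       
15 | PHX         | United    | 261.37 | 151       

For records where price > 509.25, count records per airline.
SELECT airline, COUNT(*)
FROM flights
WHERE price > 509.25
GROUP BY airline

Note: WHERE filters rows before grouping.

Result:
  Delta: 1
  Frontier: 1
  JetBlue: 2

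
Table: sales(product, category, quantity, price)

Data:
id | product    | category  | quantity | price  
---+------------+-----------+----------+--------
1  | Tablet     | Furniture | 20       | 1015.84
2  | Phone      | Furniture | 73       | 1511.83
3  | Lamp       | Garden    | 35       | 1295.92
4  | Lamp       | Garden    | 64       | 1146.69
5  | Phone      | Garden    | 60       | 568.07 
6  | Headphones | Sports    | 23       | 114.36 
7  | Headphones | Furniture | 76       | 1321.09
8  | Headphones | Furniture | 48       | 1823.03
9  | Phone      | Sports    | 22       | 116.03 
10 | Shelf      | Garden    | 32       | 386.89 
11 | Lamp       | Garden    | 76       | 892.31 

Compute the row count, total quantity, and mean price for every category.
SELECT category,
       COUNT(*) as cnt,
       SUM(quantity) as total_quantity,
       AVG(price) as avg_price
FROM sales
GROUP BY category

Result:
  Furniture: 4 records, 217 total quantity, 1417.95 avg price
  Garden: 5 records, 267 total quantity, 857.98 avg price
  Sports: 2 records, 45 total quantity, 115.20 avg price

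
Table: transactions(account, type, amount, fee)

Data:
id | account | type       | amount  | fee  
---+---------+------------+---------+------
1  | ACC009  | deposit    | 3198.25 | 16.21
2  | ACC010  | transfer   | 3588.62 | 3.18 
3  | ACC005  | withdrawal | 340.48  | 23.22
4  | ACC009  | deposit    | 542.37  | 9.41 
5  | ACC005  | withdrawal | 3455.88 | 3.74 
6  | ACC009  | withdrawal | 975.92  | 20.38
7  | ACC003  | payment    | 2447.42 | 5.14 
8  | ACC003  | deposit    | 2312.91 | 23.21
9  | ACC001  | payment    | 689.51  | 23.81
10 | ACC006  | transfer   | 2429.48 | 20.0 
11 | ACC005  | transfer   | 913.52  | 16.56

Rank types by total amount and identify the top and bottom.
SELECT type, SUM(amount)
FROM transactions
GROUP BY type
ORDER BY SUM(amount)

All groups:
  payment: 3136.93
  withdrawal: 4772.28
  deposit: 6053.53
  transfer: 6931.62

Highest: transfer (6931.62)
Lowest: payment (3136.93)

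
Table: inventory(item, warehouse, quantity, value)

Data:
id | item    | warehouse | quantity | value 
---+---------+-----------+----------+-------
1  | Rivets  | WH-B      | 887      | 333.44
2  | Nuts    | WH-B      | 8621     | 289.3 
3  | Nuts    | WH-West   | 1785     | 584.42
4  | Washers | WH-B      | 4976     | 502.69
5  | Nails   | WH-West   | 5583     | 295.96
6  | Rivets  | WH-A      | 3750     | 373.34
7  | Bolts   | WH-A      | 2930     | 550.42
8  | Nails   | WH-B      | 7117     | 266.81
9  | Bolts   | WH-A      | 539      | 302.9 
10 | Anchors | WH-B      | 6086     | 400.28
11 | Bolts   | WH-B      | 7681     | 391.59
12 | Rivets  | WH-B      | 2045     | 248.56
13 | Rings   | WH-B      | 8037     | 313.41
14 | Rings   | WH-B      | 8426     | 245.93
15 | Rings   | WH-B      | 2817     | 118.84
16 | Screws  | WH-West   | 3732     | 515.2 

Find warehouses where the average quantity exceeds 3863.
SELECT warehouse, AVG(quantity)
FROM inventory
GROUP BY warehouse
HAVING AVG(quantity) > 3863

Result:
  WH-B: avg=5669.30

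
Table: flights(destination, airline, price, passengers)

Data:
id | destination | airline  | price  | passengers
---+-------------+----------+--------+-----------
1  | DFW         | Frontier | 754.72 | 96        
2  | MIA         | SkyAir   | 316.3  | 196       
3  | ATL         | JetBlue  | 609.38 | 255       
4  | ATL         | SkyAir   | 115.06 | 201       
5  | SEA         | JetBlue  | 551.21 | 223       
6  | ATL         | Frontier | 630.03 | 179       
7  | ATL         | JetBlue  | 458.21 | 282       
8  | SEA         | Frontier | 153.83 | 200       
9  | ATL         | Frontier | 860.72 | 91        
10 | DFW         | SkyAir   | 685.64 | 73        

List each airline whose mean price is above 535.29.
SELECT airline, AVG(price)
FROM flights
GROUP BY airline
HAVING AVG(price) > 535.29

Result:
  Frontier: avg=599.83
  JetBlue: avg=539.60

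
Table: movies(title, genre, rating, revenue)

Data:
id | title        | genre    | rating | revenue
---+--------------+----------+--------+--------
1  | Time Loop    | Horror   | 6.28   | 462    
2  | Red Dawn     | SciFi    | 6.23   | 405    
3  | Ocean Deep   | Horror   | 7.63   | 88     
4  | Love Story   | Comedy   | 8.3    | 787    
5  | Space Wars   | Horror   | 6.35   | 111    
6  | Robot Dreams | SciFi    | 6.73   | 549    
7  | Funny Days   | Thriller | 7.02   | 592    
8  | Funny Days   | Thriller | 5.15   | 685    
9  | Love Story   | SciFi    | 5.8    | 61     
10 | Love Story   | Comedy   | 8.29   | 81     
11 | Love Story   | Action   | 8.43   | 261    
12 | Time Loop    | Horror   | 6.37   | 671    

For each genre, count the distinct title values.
SELECT genre, COUNT(DISTINCT title)
FROM movies
GROUP BY genre

Result:
  Action: 1 distinct
  Comedy: 1 distinct
  Horror: 3 distinct
  SciFi: 3 distinct
  Thriller: 1 distinct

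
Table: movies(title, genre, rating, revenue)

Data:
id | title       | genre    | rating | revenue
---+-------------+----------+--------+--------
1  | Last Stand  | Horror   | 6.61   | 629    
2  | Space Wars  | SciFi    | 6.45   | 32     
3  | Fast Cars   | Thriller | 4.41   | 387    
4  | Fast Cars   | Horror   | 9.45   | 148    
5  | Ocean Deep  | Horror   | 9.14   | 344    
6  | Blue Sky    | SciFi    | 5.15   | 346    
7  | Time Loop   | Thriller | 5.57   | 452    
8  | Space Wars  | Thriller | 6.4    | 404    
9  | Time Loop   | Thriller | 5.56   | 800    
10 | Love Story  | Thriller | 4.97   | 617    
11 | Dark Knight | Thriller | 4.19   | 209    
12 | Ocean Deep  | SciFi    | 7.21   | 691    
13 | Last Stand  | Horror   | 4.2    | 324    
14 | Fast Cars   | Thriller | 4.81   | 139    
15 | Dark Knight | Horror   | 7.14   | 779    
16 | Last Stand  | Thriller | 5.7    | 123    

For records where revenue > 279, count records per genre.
SELECT genre, COUNT(*)
FROM movies
WHERE revenue > 279
GROUP BY genre

Note: WHERE filters rows before grouping.

Result:
  Horror: 4
  SciFi: 2
  Thriller: 5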